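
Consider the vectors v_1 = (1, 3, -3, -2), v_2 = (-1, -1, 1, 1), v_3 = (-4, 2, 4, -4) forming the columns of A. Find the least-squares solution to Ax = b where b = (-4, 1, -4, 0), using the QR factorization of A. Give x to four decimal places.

x = (3.2836, 7.1940, -0.1119)

e_1 = v_1/‖v_1‖ = (1, 3, -3, -2)/4.7958 = (0.2085, 0.6255, -0.6255, -0.4170).
r_{12} = e_1·v_2 = -1.8766.
u_2 = v_2 + 1.8766·e_1 = (-0.6087, 0.1739, -0.1739, 0.2174).
‖u_2‖ = 0.6916, so e_2 = (-0.8802, 0.2515, -0.2515, 0.3143).
r_{13} = e_1·v_3 = -0.4170; r_{23} = e_2·v_3 = 1.7603.
u_3 = v_3 + 0.4170·e_1 − 1.7603·e_2 = (-2.3636, 1.8182, 4.1818, -4.7273).
‖u_3‖ = 6.9805, so e_3 = (-0.3386, 0.2605, 0.5991, -0.6772).
Qᵀb = (2.2937, 4.7781, -0.7814).
Back-substitute: x_3 = -0.7814/6.9805 = -0.1119.
x_2 = (4.7781 − 1.7603·(-0.1119))/0.6916 = 7.1940.
x_1 = (2.2937 + 1.8766·7.1940 + 0.4170·(-0.1119))/4.7958 = 3.2836.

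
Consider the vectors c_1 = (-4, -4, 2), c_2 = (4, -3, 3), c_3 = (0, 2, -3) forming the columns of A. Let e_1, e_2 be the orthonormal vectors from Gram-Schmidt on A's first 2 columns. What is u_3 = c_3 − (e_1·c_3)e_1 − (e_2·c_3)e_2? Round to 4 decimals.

c_1 = (-4, -4, 2); ‖c_1‖ = 6.0000, so e_1 = (-0.6667, -0.6667, 0.3333).
e_1·c_2 = (-0.6667)·4 + (-0.6667)·(-3) + 0.3333·3 = 0.3333.
u_2 = c_2 − 0.3333·e_1 = (4.2222, -2.7778, 2.8889).
‖u_2‖ = 5.8214, so e_2 = (0.7253, -0.4772, 0.4963).
e_1·c_3 = (-0.6667)·0 + (-0.6667)·2 + 0.3333·(-3) = -2.3333; e_2·c_3 = 0.7253·0 + (-0.4772)·2 + 0.4963·(-3) = -2.4431.
u_3 = c_3 + 2.3333·e_1 + 2.4431·e_2 = (0.2164, -0.7213, -1.0098).

u_3 = (0.2164, -0.7213, -1.0098)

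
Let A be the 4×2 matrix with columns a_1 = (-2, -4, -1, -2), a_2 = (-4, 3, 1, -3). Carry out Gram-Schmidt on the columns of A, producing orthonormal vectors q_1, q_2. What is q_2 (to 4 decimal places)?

q_1 = a_1/‖a_1‖ = (-2, -4, -1, -2)/5.0000 = (-0.4000, -0.8000, -0.2000, -0.4000).
r_{12} = q_1·a_2 = 0.2000.
u_2 = a_2 − 0.2000·q_1 = (-3.9200, 3.1600, 1.0400, -2.9200).
‖u_2‖ = 5.9127, so q_2 = (-0.6630, 0.5344, 0.1759, -0.4939).

q_2 = (-0.6630, 0.5344, 0.1759, -0.4939)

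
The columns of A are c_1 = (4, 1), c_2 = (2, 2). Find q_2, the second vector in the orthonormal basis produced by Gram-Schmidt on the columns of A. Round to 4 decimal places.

q_1 = c_1/‖c_1‖ = (4, 1)/4.1231 = (0.9701, 0.2425).
r_{12} = q_1·c_2 = 2.4254.
u_2 = c_2 − 2.4254·q_1 = (-0.3529, 1.4118).
‖u_2‖ = 1.4552, so q_2 = (-0.2425, 0.9701).

q_2 = (-0.2425, 0.9701)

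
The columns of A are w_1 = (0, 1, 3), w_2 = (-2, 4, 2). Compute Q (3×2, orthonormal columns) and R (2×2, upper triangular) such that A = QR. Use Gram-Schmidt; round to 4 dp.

w_1 = (0, 1, 3); ‖w_1‖ = 3.1623, so e_1 = (0.0000, 0.3162, 0.9487).
e_1·w_2 = 0.0000·(-2) + 0.3162·4 + 0.9487·2 = 3.1623.
u_2 = w_2 − 3.1623·e_1 = (-2.0000, 3.0000, -1.0000).
‖u_2‖ = 3.7417, so e_2 = (-0.5345, 0.8018, -0.2673).

Q = [[0.0000, -0.5345], [0.3162, 0.8018], [0.9487, -0.2673]], R = [[3.1623, 3.1623], [0.0000, 3.7417]]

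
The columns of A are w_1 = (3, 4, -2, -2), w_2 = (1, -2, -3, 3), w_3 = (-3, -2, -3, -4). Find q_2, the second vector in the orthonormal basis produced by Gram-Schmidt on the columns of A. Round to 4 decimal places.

q_2 = (0.3084, -0.2956, -0.7004, 0.5719)

w_1 = (3, 4, -2, -2); ‖w_1‖ = 5.7446, so q_1 = (0.5222, 0.6963, -0.3482, -0.3482).
q_1·w_2 = 0.5222·1 + 0.6963·(-2) + (-0.3482)·(-3) + (-0.3482)·3 = -0.8704.
u_2 = w_2 + 0.8704·q_1 = (1.4545, -1.3939, -3.3030, 2.6970).
‖u_2‖ = 4.7162, so q_2 = (0.3084, -0.2956, -0.7004, 0.5719).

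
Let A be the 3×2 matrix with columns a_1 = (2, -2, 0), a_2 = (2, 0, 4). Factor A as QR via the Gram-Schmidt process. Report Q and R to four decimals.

Q = [[0.7071, 0.2357], [-0.7071, 0.2357], [0.0000, 0.9428]], R = [[2.8284, 1.4142], [0.0000, 4.2426]]

q_1 = a_1/‖a_1‖ = (2, -2, 0)/2.8284 = (0.7071, -0.7071, 0.0000).
r_{12} = q_1·a_2 = 1.4142.
u_2 = a_2 − 1.4142·q_1 = (1.0000, 1.0000, 4.0000).
‖u_2‖ = 4.2426, so q_2 = (0.2357, 0.2357, 0.9428).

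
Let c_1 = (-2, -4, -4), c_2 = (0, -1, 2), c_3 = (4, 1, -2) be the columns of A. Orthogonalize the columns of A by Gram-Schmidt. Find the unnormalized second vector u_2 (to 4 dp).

u_2 = (-0.2222, -1.4444, 1.5556)

c_1 = (-2, -4, -4); ‖c_1‖ = 6.0000, so e_1 = (-0.3333, -0.6667, -0.6667).
e_1·c_2 = (-0.3333)·0 + (-0.6667)·(-1) + (-0.6667)·2 = -0.6667.
u_2 = c_2 + 0.6667·e_1 = (-0.2222, -1.4444, 1.5556).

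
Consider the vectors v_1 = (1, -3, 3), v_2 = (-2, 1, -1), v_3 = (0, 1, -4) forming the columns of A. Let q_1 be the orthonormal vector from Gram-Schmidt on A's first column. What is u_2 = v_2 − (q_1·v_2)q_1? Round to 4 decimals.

v_1 = (1, -3, 3); ‖v_1‖ = 4.3589, so q_1 = (0.2294, -0.6882, 0.6882).
q_1·v_2 = 0.2294·(-2) + (-0.6882)·1 + 0.6882·(-1) = -1.8353.
u_2 = v_2 + 1.8353·q_1 = (-1.5789, -0.2632, 0.2632).

u_2 = (-1.5789, -0.2632, 0.2632)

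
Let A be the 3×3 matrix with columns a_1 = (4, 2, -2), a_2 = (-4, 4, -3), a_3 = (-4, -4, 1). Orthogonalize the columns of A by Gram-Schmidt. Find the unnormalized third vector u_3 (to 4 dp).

a_1 = (4, 2, -2); ‖a_1‖ = 4.8990, so q_1 = (0.8165, 0.4082, -0.4082).
q_1·a_2 = 0.8165·(-4) + 0.4082·4 + (-0.4082)·(-3) = -0.4082.
u_2 = a_2 + 0.4082·q_1 = (-3.6667, 4.1667, -3.1667).
‖u_2‖ = 6.3901, so q_2 = (-0.5738, 0.6521, -0.4956).
q_1·a_3 = 0.8165·(-4) + 0.4082·(-4) + (-0.4082)·1 = -5.3072; q_2·a_3 = (-0.5738)·(-4) + 0.6521·(-4) + (-0.4956)·1 = -0.8085.
u_3 = a_3 + 5.3072·q_1 + 0.8085·q_2 = (-0.1306, -1.3061, -1.5673).

u_3 = (-0.1306, -1.3061, -1.5673)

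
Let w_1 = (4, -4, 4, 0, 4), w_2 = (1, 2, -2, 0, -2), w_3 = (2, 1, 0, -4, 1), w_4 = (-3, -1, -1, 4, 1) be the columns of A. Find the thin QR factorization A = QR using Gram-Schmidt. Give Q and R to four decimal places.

Q = [[0.5000, 0.8660, 0.0000, 0.0000], [-0.5000, 0.2887, 0.2357, 0.1054], [0.5000, -0.2887, 0.0000, -0.6325], [0.0000, 0.0000, -0.9428, 0.2108], [0.5000, -0.2887, 0.2357, 0.7379]], R = [[8.0000, -2.5000, 1.0000, -1.0000], [0.0000, 2.5981, 1.7321, -2.8868], [0.0000, 0.0000, 4.2426, -3.7712], [0.0000, 0.0000, 0.0000, 2.1082]]

w_1 = (4, -4, 4, 0, 4); ‖w_1‖ = 8.0000, so q_1 = (0.5000, -0.5000, 0.5000, 0.0000, 0.5000).
q_1·w_2 = 0.5000·1 + (-0.5000)·2 + 0.5000·(-2) + 0.0000·0 + 0.5000·(-2) = -2.5000.
u_2 = w_2 + 2.5000·q_1 = (2.2500, 0.7500, -0.7500, 0.0000, -0.7500).
‖u_2‖ = 2.5981, so q_2 = (0.8660, 0.2887, -0.2887, 0.0000, -0.2887).
q_1·w_3 = 0.5000·2 + (-0.5000)·1 + 0.5000·0 + 0.0000·(-4) + 0.5000·1 = 1.0000; q_2·w_3 = 0.8660·2 + 0.2887·1 + (-0.2887)·0 + 0.0000·(-4) + (-0.2887)·1 = 1.7321.
u_3 = w_3 − 1.0000·q_1 − 1.7321·q_2 = (0.0000, 1.0000, 0.0000, -4.0000, 1.0000).
‖u_3‖ = 4.2426, so q_3 = (0.0000, 0.2357, 0.0000, -0.9428, 0.2357).
q_1·w_4 = 0.5000·(-3) + (-0.5000)·(-1) + 0.5000·(-1) + 0.0000·4 + 0.5000·1 = -1.0000; q_2·w_4 = 0.8660·(-3) + 0.2887·(-1) + (-0.2887)·(-1) + 0.0000·4 + (-0.2887)·1 = -2.8868; q_3·w_4 = 0.0000·(-3) + 0.2357·(-1) + (0.0000)·(-1) + (-0.9428)·4 + 0.2357·1 = -3.7712.
u_4 = w_4 + 1.0000·q_1 + 2.8868·q_2 + 3.7712·q_3 = (0.0000, 0.2222, -1.3333, 0.4444, 1.5556).
‖u_4‖ = 2.1082, so q_4 = (0.0000, 0.1054, -0.6325, 0.2108, 0.7379).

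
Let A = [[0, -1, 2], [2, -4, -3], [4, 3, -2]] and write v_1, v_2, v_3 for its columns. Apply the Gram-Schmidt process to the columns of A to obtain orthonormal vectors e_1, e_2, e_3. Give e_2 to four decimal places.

v_1 = (0, 2, 4); ‖v_1‖ = 4.4721, so e_1 = (0.0000, 0.4472, 0.8944).
e_1·v_2 = 0.0000·(-1) + 0.4472·(-4) + 0.8944·3 = 0.8944.
u_2 = v_2 − 0.8944·e_1 = (-1.0000, -4.4000, 2.2000).
‖u_2‖ = 5.0200, so e_2 = (-0.1992, -0.8765, 0.4383).

e_2 = (-0.1992, -0.8765, 0.4383)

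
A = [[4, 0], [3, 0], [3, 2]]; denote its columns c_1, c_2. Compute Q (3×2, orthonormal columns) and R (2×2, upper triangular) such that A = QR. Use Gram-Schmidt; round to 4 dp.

Q = [[0.6860, -0.4116], [0.5145, -0.3087], [0.5145, 0.8575]], R = [[5.8310, 1.0290], [0.0000, 1.7150]]

c_1 = (4, 3, 3); ‖c_1‖ = 5.8310, so q_1 = (0.6860, 0.5145, 0.5145).
q_1·c_2 = 0.6860·0 + 0.5145·0 + 0.5145·2 = 1.0290.
u_2 = c_2 − 1.0290·q_1 = (-0.7059, -0.5294, 1.4706).
‖u_2‖ = 1.7150, so q_2 = (-0.4116, -0.3087, 0.8575).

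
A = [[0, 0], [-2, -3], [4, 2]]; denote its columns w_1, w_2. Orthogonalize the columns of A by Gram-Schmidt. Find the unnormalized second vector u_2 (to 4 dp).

w_1 = (0, -2, 4); ‖w_1‖ = 4.4721, so e_1 = (0.0000, -0.4472, 0.8944).
e_1·w_2 = 0.0000·0 + (-0.4472)·(-3) + 0.8944·2 = 3.1305.
u_2 = w_2 − 3.1305·e_1 = (0.0000, -1.6000, -0.8000).

u_2 = (0.0000, -1.6000, -0.8000)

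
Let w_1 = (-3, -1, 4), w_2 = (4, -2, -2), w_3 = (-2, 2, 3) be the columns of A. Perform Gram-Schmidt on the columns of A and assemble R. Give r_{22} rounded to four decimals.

r_{22} = 3.3968

e_1 = w_1/‖w_1‖ = (-3, -1, 4)/5.0990 = (-0.5883, -0.1961, 0.7845).
r_{12} = e_1·w_2 = -3.5301.
u_2 = w_2 + 3.5301·e_1 = (1.9231, -2.6923, 0.7692).
r_{22} = ‖u_2‖ = 3.3968.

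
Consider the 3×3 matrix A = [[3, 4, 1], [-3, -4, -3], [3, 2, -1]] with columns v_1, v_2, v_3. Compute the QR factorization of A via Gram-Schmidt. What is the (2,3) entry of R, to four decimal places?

q_1 = v_1/‖v_1‖ = (3, -3, 3)/5.1962 = (0.5774, -0.5774, 0.5774).
r_{12} = q_1·v_2 = 5.7735.
u_2 = v_2 − 5.7735·q_1 = (0.6667, -0.6667, -1.3333).
‖u_2‖ = 1.6330, so q_2 = (0.4082, -0.4082, -0.8165).
r_{23} = q_2·v_3 = 2.4495.

r_{23} = 2.4495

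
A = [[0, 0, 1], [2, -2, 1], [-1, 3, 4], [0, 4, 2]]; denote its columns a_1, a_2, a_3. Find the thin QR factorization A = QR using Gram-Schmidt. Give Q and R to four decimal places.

a_1 = (0, 2, -1, 0); ‖a_1‖ = 2.2361, so e_1 = (0.0000, 0.8944, -0.4472, 0.0000).
e_1·a_2 = 0.0000·0 + 0.8944·(-2) + (-0.4472)·3 + 0.0000·4 = -3.1305.
u_2 = a_2 + 3.1305·e_1 = (0.0000, 0.8000, 1.6000, 4.0000).
‖u_2‖ = 4.3818, so e_2 = (0.0000, 0.1826, 0.3651, 0.9129).
e_1·a_3 = 0.0000·1 + 0.8944·1 + (-0.4472)·4 + 0.0000·2 = -0.8944; e_2·a_3 = 0.0000·1 + 0.1826·1 + 0.3651·4 + 0.9129·2 = 3.4689.
u_3 = a_3 + 0.8944·e_1 − 3.4689·e_2 = (1.0000, 1.1667, 2.3333, -1.1667).
‖u_3‖ = 3.0277, so e_3 = (0.3303, 0.3853, 0.7707, -0.3853).

Q = [[0.0000, 0.0000, 0.3303], [0.8944, 0.1826, 0.3853], [-0.4472, 0.3651, 0.7707], [0.0000, 0.9129, -0.3853]], R = [[2.2361, -3.1305, -0.8944], [0.0000, 4.3818, 3.4689], [0.0000, 0.0000, 3.0277]]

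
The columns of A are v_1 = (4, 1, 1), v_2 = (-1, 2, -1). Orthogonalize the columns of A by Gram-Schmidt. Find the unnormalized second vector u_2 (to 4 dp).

u_2 = (-0.3333, 2.1667, -0.8333)

e_1 = v_1/‖v_1‖ = (4, 1, 1)/4.2426 = (0.9428, 0.2357, 0.2357).
r_{12} = e_1·v_2 = -0.7071.
u_2 = v_2 + 0.7071·e_1 = (-0.3333, 2.1667, -0.8333).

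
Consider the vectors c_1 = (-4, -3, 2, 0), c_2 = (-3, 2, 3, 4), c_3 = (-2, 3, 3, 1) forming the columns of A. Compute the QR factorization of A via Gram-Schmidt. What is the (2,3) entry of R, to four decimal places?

c_1 = (-4, -3, 2, 0); ‖c_1‖ = 5.3852, so q_1 = (-0.7428, -0.5571, 0.3714, 0.0000).
q_1·c_2 = (-0.7428)·(-3) + (-0.5571)·2 + 0.3714·3 + 0.0000·4 = 2.2283.
u_2 = c_2 − 2.2283·q_1 = (-1.3448, 3.2414, 2.1724, 4.0000).
‖u_2‖ = 5.7476, so q_2 = (-0.2340, 0.5640, 0.3780, 0.6959).
r_{23} = q_2·c_3 = 3.9897.

r_{23} = 3.9897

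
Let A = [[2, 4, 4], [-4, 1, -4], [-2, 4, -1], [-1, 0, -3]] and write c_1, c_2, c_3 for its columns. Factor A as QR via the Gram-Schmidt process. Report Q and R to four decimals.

Q = [[0.4000, 0.7594, -0.0040], [-0.8000, 0.0633, 0.2699], [-0.4000, 0.6469, -0.0635], [-0.2000, -0.0281, -0.9608]], R = [[5.0000, -0.8000, 5.8000], [0.0000, 5.6886, 2.2220], [0.0000, 0.0000, 1.8501]]

c_1 = (2, -4, -2, -1); ‖c_1‖ = 5.0000, so q_1 = (0.4000, -0.8000, -0.4000, -0.2000).
q_1·c_2 = 0.4000·4 + (-0.8000)·1 + (-0.4000)·4 + (-0.2000)·0 = -0.8000.
u_2 = c_2 + 0.8000·q_1 = (4.3200, 0.3600, 3.6800, -0.1600).
‖u_2‖ = 5.6886, so q_2 = (0.7594, 0.0633, 0.6469, -0.0281).
q_1·c_3 = 0.4000·4 + (-0.8000)·(-4) + (-0.4000)·(-1) + (-0.2000)·(-3) = 5.8000; q_2·c_3 = 0.7594·4 + 0.0633·(-4) + 0.6469·(-1) + (-0.0281)·(-3) = 2.2220.
u_3 = c_3 − 5.8000·q_1 − 2.2220·q_2 = (-0.0074, 0.4994, -0.1174, -1.7775).
‖u_3‖ = 1.8501, so q_3 = (-0.0040, 0.2699, -0.0635, -0.9608).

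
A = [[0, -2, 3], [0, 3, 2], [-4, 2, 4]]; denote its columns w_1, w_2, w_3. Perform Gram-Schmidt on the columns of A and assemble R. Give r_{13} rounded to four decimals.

q_1 = w_1/‖w_1‖ = (0, 0, -4)/4.0000 = (0.0000, 0.0000, -1.0000).
r_{13} = q_1·w_3 = -4.0000.

r_{13} = -4.0000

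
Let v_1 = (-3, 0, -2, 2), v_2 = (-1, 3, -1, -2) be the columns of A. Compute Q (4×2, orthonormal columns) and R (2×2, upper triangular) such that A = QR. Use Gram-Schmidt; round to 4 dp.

v_1 = (-3, 0, -2, 2); ‖v_1‖ = 4.1231, so e_1 = (-0.7276, 0.0000, -0.4851, 0.4851).
e_1·v_2 = (-0.7276)·(-1) + 0.0000·3 + (-0.4851)·(-1) + 0.4851·(-2) = 0.2425.
u_2 = v_2 − 0.2425·e_1 = (-0.8235, 3.0000, -0.8824, -2.1176).
‖u_2‖ = 3.8654, so e_2 = (-0.2131, 0.7761, -0.2283, -0.5478).

Q = [[-0.7276, -0.2131], [0.0000, 0.7761], [-0.4851, -0.2283], [0.4851, -0.5478]], R = [[4.1231, 0.2425], [0.0000, 3.8654]]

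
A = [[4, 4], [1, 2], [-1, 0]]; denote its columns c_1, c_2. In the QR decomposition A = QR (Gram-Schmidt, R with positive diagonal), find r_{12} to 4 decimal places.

c_1 = (4, 1, -1); ‖c_1‖ = 4.2426, so e_1 = (0.9428, 0.2357, -0.2357).
r_{12} = e_1·c_2 = 4.2426.

r_{12} = 4.2426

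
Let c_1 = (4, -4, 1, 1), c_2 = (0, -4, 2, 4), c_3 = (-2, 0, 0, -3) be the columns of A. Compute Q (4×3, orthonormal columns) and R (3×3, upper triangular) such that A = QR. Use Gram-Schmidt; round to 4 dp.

Q = [[0.6860, -0.5548, -0.4453], [-0.6860, -0.3026, -0.5576], [0.1715, 0.2900, 0.2170], [0.1715, 0.7187, -0.6661]], R = [[5.8310, 3.7730, -1.8865], [0.0000, 4.6653, -1.0465], [0.0000, 0.0000, 2.8889]]

c_1 = (4, -4, 1, 1); ‖c_1‖ = 5.8310, so q_1 = (0.6860, -0.6860, 0.1715, 0.1715).
q_1·c_2 = 0.6860·0 + (-0.6860)·(-4) + 0.1715·2 + 0.1715·4 = 3.7730.
u_2 = c_2 − 3.7730·q_1 = (-2.5882, -1.4118, 1.3529, 3.3529).
‖u_2‖ = 4.6653, so q_2 = (-0.5548, -0.3026, 0.2900, 0.7187).
q_1·c_3 = 0.6860·(-2) + (-0.6860)·0 + 0.1715·0 + 0.1715·(-3) = -1.8865; q_2·c_3 = (-0.5548)·(-2) + (-0.3026)·0 + 0.2900·0 + 0.7187·(-3) = -1.0465.
u_3 = c_3 + 1.8865·q_1 + 1.0465·q_2 = (-1.2865, -1.6108, 0.6270, -1.9243).
‖u_3‖ = 2.8889, so q_3 = (-0.4453, -0.5576, 0.2170, -0.6661).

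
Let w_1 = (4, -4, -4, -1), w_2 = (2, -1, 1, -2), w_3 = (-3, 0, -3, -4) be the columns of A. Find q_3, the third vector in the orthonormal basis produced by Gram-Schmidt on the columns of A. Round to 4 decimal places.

w_1 = (4, -4, -4, -1); ‖w_1‖ = 7.0000, so q_1 = (0.5714, -0.5714, -0.5714, -0.1429).
q_1·w_2 = 0.5714·2 + (-0.5714)·(-1) + (-0.5714)·1 + (-0.1429)·(-2) = 1.4286.
u_2 = w_2 − 1.4286·q_1 = (1.1837, -0.1837, 1.8163, -1.7959).
‖u_2‖ = 2.8212, so q_2 = (0.4196, -0.0651, 0.6438, -0.6366).
q_1·w_3 = 0.5714·(-3) + (-0.5714)·0 + (-0.5714)·(-3) + (-0.1429)·(-4) = 0.5714; q_2·w_3 = 0.4196·(-3) + (-0.0651)·0 + 0.6438·(-3) + (-0.6366)·(-4) = -0.6438.
u_3 = w_3 − 0.5714·q_1 + 0.6438·q_2 = (-3.0564, 0.2846, -2.2590, -4.3282).
‖u_3‖ = 5.7671, so q_3 = (-0.5300, 0.0494, -0.3917, -0.7505).

q_3 = (-0.5300, 0.0494, -0.3917, -0.7505)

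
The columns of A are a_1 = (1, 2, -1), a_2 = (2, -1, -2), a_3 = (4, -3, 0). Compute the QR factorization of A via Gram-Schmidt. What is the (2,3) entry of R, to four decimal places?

a_1 = (1, 2, -1); ‖a_1‖ = 2.4495, so e_1 = (0.4082, 0.8165, -0.4082).
e_1·a_2 = 0.4082·2 + 0.8165·(-1) + (-0.4082)·(-2) = 0.8165.
u_2 = a_2 − 0.8165·e_1 = (1.6667, -1.6667, -1.6667).
‖u_2‖ = 2.8868, so e_2 = (0.5774, -0.5774, -0.5774).
r_{23} = e_2·a_3 = 4.0415.

r_{23} = 4.0415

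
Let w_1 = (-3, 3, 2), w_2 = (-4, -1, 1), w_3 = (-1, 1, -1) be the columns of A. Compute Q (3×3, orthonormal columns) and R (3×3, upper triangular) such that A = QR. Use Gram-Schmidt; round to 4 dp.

w_1 = (-3, 3, 2); ‖w_1‖ = 4.6904, so q_1 = (-0.6396, 0.6396, 0.4264).
q_1·w_2 = (-0.6396)·(-4) + 0.6396·(-1) + 0.4264·1 = 2.3452.
u_2 = w_2 − 2.3452·q_1 = (-2.5000, -2.5000, 0.0000).
‖u_2‖ = 3.5355, so q_2 = (-0.7071, -0.7071, 0.0000).
q_1·w_3 = (-0.6396)·(-1) + 0.6396·1 + 0.4264·(-1) = 0.8528; q_2·w_3 = (-0.7071)·(-1) + (-0.7071)·1 + 0.0000·(-1) = 0.0000.
u_3 = w_3 − 0.8528·q_1 + 0.0000·q_2 = (-0.4545, 0.4545, -1.3636).
‖u_3‖ = 1.5076, so q_3 = (-0.3015, 0.3015, -0.9045).

Q = [[-0.6396, -0.7071, -0.3015], [0.6396, -0.7071, 0.3015], [0.4264, 0.0000, -0.9045]], R = [[4.6904, 2.3452, 0.8528], [0.0000, 3.5355, 0.0000], [0.0000, 0.0000, 1.5076]]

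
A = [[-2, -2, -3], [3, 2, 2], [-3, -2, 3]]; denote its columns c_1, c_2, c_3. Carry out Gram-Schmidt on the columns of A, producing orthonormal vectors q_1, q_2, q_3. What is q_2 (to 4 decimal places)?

c_1 = (-2, 3, -3); ‖c_1‖ = 4.6904, so q_1 = (-0.4264, 0.6396, -0.6396).
q_1·c_2 = (-0.4264)·(-2) + 0.6396·2 + (-0.6396)·(-2) = 3.4112.
u_2 = c_2 − 3.4112·q_1 = (-0.5455, -0.1818, 0.1818).
‖u_2‖ = 0.6030, so q_2 = (-0.9045, -0.3015, 0.3015).

q_2 = (-0.9045, -0.3015, 0.3015)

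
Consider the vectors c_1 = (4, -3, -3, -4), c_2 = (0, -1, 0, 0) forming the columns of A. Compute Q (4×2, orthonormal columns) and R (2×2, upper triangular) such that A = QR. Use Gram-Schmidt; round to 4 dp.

c_1 = (4, -3, -3, -4); ‖c_1‖ = 7.0711, so e_1 = (0.5657, -0.4243, -0.4243, -0.5657).
e_1·c_2 = 0.5657·0 + (-0.4243)·(-1) + (-0.4243)·0 + (-0.5657)·0 = 0.4243.
u_2 = c_2 − 0.4243·e_1 = (-0.2400, -0.8200, 0.1800, 0.2400).
‖u_2‖ = 0.9055, so e_2 = (-0.2650, -0.9055, 0.1988, 0.2650).

Q = [[0.5657, -0.2650], [-0.4243, -0.9055], [-0.4243, 0.1988], [-0.5657, 0.2650]], R = [[7.0711, 0.4243], [0.0000, 0.9055]]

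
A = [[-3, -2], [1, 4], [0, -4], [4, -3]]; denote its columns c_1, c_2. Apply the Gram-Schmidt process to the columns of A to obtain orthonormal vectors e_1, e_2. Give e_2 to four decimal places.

e_2 = (-0.3331, 0.6088, -0.5973, -0.4020)

e_1 = c_1/‖c_1‖ = (-3, 1, 0, 4)/5.0990 = (-0.5883, 0.1961, 0.0000, 0.7845).
r_{12} = e_1·c_2 = -0.3922.
u_2 = c_2 + 0.3922·e_1 = (-2.2308, 4.0769, -4.0000, -2.6923).
‖u_2‖ = 6.6967, so e_2 = (-0.3331, 0.6088, -0.5973, -0.4020).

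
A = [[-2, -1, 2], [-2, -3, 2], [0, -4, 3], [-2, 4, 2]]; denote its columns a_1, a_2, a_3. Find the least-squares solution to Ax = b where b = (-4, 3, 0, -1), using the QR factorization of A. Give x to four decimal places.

x = (-0.1282, -0.3462, -0.4615)

a_1 = (-2, -2, 0, -2); ‖a_1‖ = 3.4641, so e_1 = (-0.5774, -0.5774, 0.0000, -0.5774).
e_1·a_2 = (-0.5774)·(-1) + (-0.5774)·(-3) + 0.0000·(-4) + (-0.5774)·4 = 0.0000.
u_2 = a_2 + 0.0000·e_1 = (-1.0000, -3.0000, -4.0000, 4.0000).
‖u_2‖ = 6.4807, so e_2 = (-0.1543, -0.4629, -0.6172, 0.6172).
e_1·a_3 = (-0.5774)·2 + (-0.5774)·2 + 0.0000·3 + (-0.5774)·2 = -3.4641; e_2·a_3 = (-0.1543)·2 + (-0.4629)·2 + (-0.6172)·3 + 0.6172·2 = -1.8516.
u_3 = a_3 + 3.4641·e_1 + 1.8516·e_2 = (-0.2857, -0.8571, 1.8571, 1.1429).
‖u_3‖ = 2.3604, so e_3 = (-0.1210, -0.3631, 0.7868, 0.4842).
Qᵀb = (1.1547, -1.3887, -1.0894).
Back-substitute: x_3 = -1.0894/2.3604 = -0.4615.
x_2 = (-1.3887 + 1.8516·(-0.4615))/6.4807 = -0.3462.
x_1 = (1.1547 + 0.0000·(-0.3462) + 3.4641·(-0.4615))/3.4641 = -0.1282.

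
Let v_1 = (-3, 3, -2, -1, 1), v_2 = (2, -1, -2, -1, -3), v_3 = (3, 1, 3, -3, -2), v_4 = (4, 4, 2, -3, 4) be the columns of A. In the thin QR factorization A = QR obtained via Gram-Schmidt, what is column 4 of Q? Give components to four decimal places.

q_4 = (0.6602, 0.1960, -0.3565, -0.0505, 0.6293)

v_1 = (-3, 3, -2, -1, 1); ‖v_1‖ = 4.8990, so q_1 = (-0.6124, 0.6124, -0.4082, -0.2041, 0.2041).
q_1·v_2 = (-0.6124)·2 + 0.6124·(-1) + (-0.4082)·(-2) + (-0.2041)·(-1) + 0.2041·(-3) = -1.4289.
u_2 = v_2 + 1.4289·q_1 = (1.1250, -0.1250, -2.5833, -1.2917, -2.7083).
‖u_2‖ = 4.1180, so q_2 = (0.2732, -0.0304, -0.6273, -0.3137, -0.6577).
q_1·v_3 = (-0.6124)·3 + 0.6124·1 + (-0.4082)·3 + (-0.2041)·(-3) + 0.2041·(-2) = -2.2454; q_2·v_3 = 0.2732·3 + (-0.0304)·1 + (-0.6273)·3 + (-0.3137)·(-3) + (-0.6577)·(-2) = 1.1636.
u_3 = v_3 + 2.2454·q_1 − 1.1636·q_2 = (1.3071, 2.4103, 2.8133, -3.0934, -0.7764).
‖u_3‖ = 5.0601, so q_3 = (0.2583, 0.4763, 0.5560, -0.6113, -0.1534).
q_1·v_4 = (-0.6124)·4 + 0.6124·4 + (-0.4082)·2 + (-0.2041)·(-3) + 0.2041·4 = 0.6124; q_2·v_4 = 0.2732·4 + (-0.0304)·4 + (-0.6273)·2 + (-0.3137)·(-3) + (-0.6577)·4 = -1.9730; q_3·v_4 = 0.2583·4 + 0.4763·4 + 0.5560·2 + (-0.6113)·(-3) + (-0.1534)·4 = 5.2708.
u_4 = v_4 − 0.6124·q_1 + 1.9730·q_2 − 5.2708·q_3 = (3.5524, 1.0544, -1.9181, -0.2717, 3.3861).
‖u_4‖ = 5.3806, so q_4 = (0.6602, 0.1960, -0.3565, -0.0505, 0.6293).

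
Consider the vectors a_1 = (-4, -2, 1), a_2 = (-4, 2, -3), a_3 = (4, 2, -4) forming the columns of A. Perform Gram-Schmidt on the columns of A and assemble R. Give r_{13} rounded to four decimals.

e_1 = a_1/‖a_1‖ = (-4, -2, 1)/4.5826 = (-0.8729, -0.4364, 0.2182).
r_{13} = e_1·a_3 = -5.2372.

r_{13} = -5.2372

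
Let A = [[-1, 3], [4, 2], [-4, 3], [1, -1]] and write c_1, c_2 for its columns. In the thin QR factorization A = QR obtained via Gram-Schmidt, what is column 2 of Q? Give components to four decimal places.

q_1 = c_1/‖c_1‖ = (-1, 4, -4, 1)/5.8310 = (-0.1715, 0.6860, -0.6860, 0.1715).
r_{12} = q_1·c_2 = -1.3720.
u_2 = c_2 + 1.3720·q_1 = (2.7647, 2.9412, 2.0588, -0.7647).
‖u_2‖ = 4.5954, so q_2 = (0.6016, 0.6400, 0.4480, -0.1664).

q_2 = (0.6016, 0.6400, 0.4480, -0.1664)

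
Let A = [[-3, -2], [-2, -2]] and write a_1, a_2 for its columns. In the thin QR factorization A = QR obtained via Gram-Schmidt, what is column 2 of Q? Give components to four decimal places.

a_1 = (-3, -2); ‖a_1‖ = 3.6056, so q_1 = (-0.8321, -0.5547).
q_1·a_2 = (-0.8321)·(-2) + (-0.5547)·(-2) = 2.7735.
u_2 = a_2 − 2.7735·q_1 = (0.3077, -0.4615).
‖u_2‖ = 0.5547, so q_2 = (0.5547, -0.8321).

q_2 = (0.5547, -0.8321)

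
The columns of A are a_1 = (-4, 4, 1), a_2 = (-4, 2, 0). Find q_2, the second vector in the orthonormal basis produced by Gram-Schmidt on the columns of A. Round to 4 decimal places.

q_2 = (-0.6838, -0.5698, -0.4558)

a_1 = (-4, 4, 1); ‖a_1‖ = 5.7446, so q_1 = (-0.6963, 0.6963, 0.1741).
q_1·a_2 = (-0.6963)·(-4) + 0.6963·2 + 0.1741·0 = 4.1779.
u_2 = a_2 − 4.1779·q_1 = (-1.0909, -0.9091, -0.7273).
‖u_2‖ = 1.5954, so q_2 = (-0.6838, -0.5698, -0.4558).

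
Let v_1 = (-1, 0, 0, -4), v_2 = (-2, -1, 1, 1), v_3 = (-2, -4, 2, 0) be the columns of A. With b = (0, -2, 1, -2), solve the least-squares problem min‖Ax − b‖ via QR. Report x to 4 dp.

x = (0.2857, -0.8319, 0.7395)

v_1 = (-1, 0, 0, -4); ‖v_1‖ = 4.1231, so e_1 = (-0.2425, 0.0000, 0.0000, -0.9701).
e_1·v_2 = (-0.2425)·(-2) + 0.0000·(-1) + 0.0000·1 + (-0.9701)·1 = -0.4851.
u_2 = v_2 + 0.4851·e_1 = (-2.1176, -1.0000, 1.0000, 0.5294).
‖u_2‖ = 2.6009, so e_2 = (-0.8142, -0.3845, 0.3845, 0.2035).
e_1·v_3 = (-0.2425)·(-2) + 0.0000·(-4) + 0.0000·2 + (-0.9701)·0 = 0.4851; e_2·v_3 = (-0.8142)·(-2) + (-0.3845)·(-4) + 0.3845·2 + 0.2035·0 = 3.9353.
u_3 = v_3 − 0.4851·e_1 − 3.9353·e_2 = (1.3217, -2.4870, 0.4870, -0.3304).
‖u_3‖ = 2.8772, so e_3 = (0.4594, -0.8644, 0.1692, -0.1148).
Qᵀb = (1.9403, 0.7463, 2.1277).
Back-substitute: x_3 = 2.1277/2.8772 = 0.7395.
x_2 = (0.7463 − 3.9353·0.7395)/2.6009 = -0.8319.
x_1 = (1.9403 + 0.4851·(-0.8319) − 0.4851·0.7395)/4.1231 = 0.2857.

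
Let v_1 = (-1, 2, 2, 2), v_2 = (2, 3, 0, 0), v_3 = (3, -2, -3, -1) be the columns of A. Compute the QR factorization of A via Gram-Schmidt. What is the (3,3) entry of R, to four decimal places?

v_1 = (-1, 2, 2, 2); ‖v_1‖ = 3.6056, so e_1 = (-0.2774, 0.5547, 0.5547, 0.5547).
e_1·v_2 = (-0.2774)·2 + 0.5547·3 + 0.5547·0 + 0.5547·0 = 1.1094.
u_2 = v_2 − 1.1094·e_1 = (2.3077, 2.3846, -0.6154, -0.6154).
‖u_2‖ = 3.4306, so e_2 = (0.6727, 0.6951, -0.1794, -0.1794).
e_1·v_3 = (-0.2774)·3 + 0.5547·(-2) + 0.5547·(-3) + 0.5547·(-1) = -4.1603; e_2·v_3 = 0.6727·3 + 0.6951·(-2) + (-0.1794)·(-3) + (-0.1794)·(-1) = 1.3453.
u_3 = v_3 + 4.1603·e_1 − 1.3453·e_2 = (0.9412, -0.6275, -0.4510, 1.5490).
r_{33} = ‖u_3‖ = 1.9704.

r_{33} = 1.9704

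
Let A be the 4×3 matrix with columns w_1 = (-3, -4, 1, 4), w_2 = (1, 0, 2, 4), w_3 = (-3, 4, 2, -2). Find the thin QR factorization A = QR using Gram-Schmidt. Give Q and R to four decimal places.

Q = [[-0.4629, 0.5237, -0.6760], [-0.6172, 0.3612, 0.5565], [0.1543, 0.4154, 0.4780], [0.6172, 0.6502, -0.0700]], R = [[6.4807, 2.3146, -2.0059], [0.0000, 3.9551, -0.5960], [0.0000, 0.0000, 5.3499]]

w_1 = (-3, -4, 1, 4); ‖w_1‖ = 6.4807, so e_1 = (-0.4629, -0.6172, 0.1543, 0.6172).
e_1·w_2 = (-0.4629)·1 + (-0.6172)·0 + 0.1543·2 + 0.6172·4 = 2.3146.
u_2 = w_2 − 2.3146·e_1 = (2.0714, 1.4286, 1.6429, 2.5714).
‖u_2‖ = 3.9551, so e_2 = (0.5237, 0.3612, 0.4154, 0.6502).
e_1·w_3 = (-0.4629)·(-3) + (-0.6172)·4 + 0.1543·2 + 0.6172·(-2) = -2.0059; e_2·w_3 = 0.5237·(-3) + 0.3612·4 + 0.4154·2 + 0.6502·(-2) = -0.5960.
u_3 = w_3 + 2.0059·e_1 + 0.5960·e_2 = (-3.6164, 2.9772, 2.5571, -0.3744).
‖u_3‖ = 5.3499, so e_3 = (-0.6760, 0.5565, 0.4780, -0.0700).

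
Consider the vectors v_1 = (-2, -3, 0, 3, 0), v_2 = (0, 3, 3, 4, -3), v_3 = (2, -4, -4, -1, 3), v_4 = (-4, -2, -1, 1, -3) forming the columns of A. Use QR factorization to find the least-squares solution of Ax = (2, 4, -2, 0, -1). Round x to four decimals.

v_1 = (-2, -3, 0, 3, 0); ‖v_1‖ = 4.6904, so e_1 = (-0.4264, -0.6396, 0.0000, 0.6396, 0.0000).
e_1·v_2 = (-0.4264)·0 + (-0.6396)·3 + 0.0000·3 + 0.6396·4 + 0.0000·(-3) = 0.6396.
u_2 = v_2 − 0.6396·e_1 = (0.2727, 3.4091, 3.0000, 3.5909, -3.0000).
‖u_2‖ = 6.5262, so e_2 = (0.0418, 0.5224, 0.4597, 0.5502, -0.4597).
e_1·v_3 = (-0.4264)·2 + (-0.6396)·(-4) + 0.0000·(-4) + 0.6396·(-1) + 0.0000·3 = 1.0660; e_2·v_3 = 0.0418·2 + 0.5224·(-4) + 0.4597·(-4) + 0.5502·(-1) + (-0.4597)·3 = -5.7740.
u_3 = v_3 − 1.0660·e_1 + 5.7740·e_2 = (2.6958, -0.3020, -1.3458, 1.4952, 0.3458).
‖u_3‖ = 3.3949, so e_3 = (0.7941, -0.0890, -0.3964, 0.4404, 0.1019).
e_1·v_4 = (-0.4264)·(-4) + (-0.6396)·(-2) + 0.0000·(-1) + 0.6396·1 + 0.0000·(-3) = 3.6244; e_2·v_4 = 0.0418·(-4) + 0.5224·(-2) + 0.4597·(-1) + 0.5502·1 + (-0.4597)·(-3) = 0.2577; e_3·v_4 = 0.7941·(-4) + (-0.0890)·(-2) + (-0.3964)·(-1) + 0.4404·1 + 0.1019·(-3) = -2.4672.
u_4 = v_4 − 3.6244·e_1 − 0.2577·e_2 + 2.4672·e_3 = (-0.5062, -0.0359, -2.0965, -0.3734, -2.6302).
‖u_4‖ = 3.4220, so e_4 = (-0.1479, -0.0105, -0.6126, -0.1091, -0.7686).
Qᵀb = (-3.4112, 1.7134, 1.9233, 1.6561).
Back-substitute: x_4 = 1.6561/3.4220 = 0.4839.
x_3 = (1.9233 + 2.4672·0.4839)/3.3949 = 0.9182.
x_2 = (1.7134 + 5.7740·0.9182 − 0.2577·0.4839)/6.5262 = 1.0558.
x_1 = (-3.4112 − 0.6396·1.0558 − 1.0660·0.9182 − 3.6244·0.4839)/4.6904 = -1.4539.

x = (-1.4539, 1.0558, 0.9182, 0.4839)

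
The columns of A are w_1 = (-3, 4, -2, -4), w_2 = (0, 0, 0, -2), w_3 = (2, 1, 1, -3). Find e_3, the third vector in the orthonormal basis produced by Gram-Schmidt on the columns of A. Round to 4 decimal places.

w_1 = (-3, 4, -2, -4); ‖w_1‖ = 6.7082, so e_1 = (-0.4472, 0.5963, -0.2981, -0.5963).
e_1·w_2 = (-0.4472)·0 + 0.5963·0 + (-0.2981)·0 + (-0.5963)·(-2) = 1.1926.
u_2 = w_2 − 1.1926·e_1 = (0.5333, -0.7111, 0.3556, -1.2889).
‖u_2‖ = 1.6055, so e_2 = (0.3322, -0.4429, 0.2215, -0.8028).
e_1·w_3 = (-0.4472)·2 + 0.5963·1 + (-0.2981)·1 + (-0.5963)·(-3) = 1.1926; e_2·w_3 = 0.3322·2 + (-0.4429)·1 + 0.2215·1 + (-0.8028)·(-3) = 2.8512.
u_3 = w_3 − 1.1926·e_1 − 2.8512·e_2 = (1.5862, 1.5517, 0.7241, 0.0000).
‖u_3‖ = 2.3342, so e_3 = (0.6796, 0.6648, 0.3102, 0.0000).

e_3 = (0.6796, 0.6648, 0.3102, 0.0000)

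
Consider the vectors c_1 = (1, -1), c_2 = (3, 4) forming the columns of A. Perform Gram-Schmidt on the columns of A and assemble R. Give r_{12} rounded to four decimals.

c_1 = (1, -1); ‖c_1‖ = 1.4142, so e_1 = (0.7071, -0.7071).
r_{12} = e_1·c_2 = -0.7071.

r_{12} = -0.7071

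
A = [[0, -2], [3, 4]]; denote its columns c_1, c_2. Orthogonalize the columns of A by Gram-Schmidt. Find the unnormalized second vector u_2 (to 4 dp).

c_1 = (0, 3); ‖c_1‖ = 3.0000, so q_1 = (0.0000, 1.0000).
q_1·c_2 = 0.0000·(-2) + 1.0000·4 = 4.0000.
u_2 = c_2 − 4.0000·q_1 = (-2.0000, 0.0000).

u_2 = (-2.0000, 0.0000)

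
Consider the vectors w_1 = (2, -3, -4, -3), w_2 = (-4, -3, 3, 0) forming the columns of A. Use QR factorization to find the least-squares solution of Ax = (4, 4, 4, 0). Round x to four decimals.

x = (-0.7310, -0.7071)

w_1 = (2, -3, -4, -3); ‖w_1‖ = 6.1644, so e_1 = (0.3244, -0.4867, -0.6489, -0.4867).
e_1·w_2 = 0.3244·(-4) + (-0.4867)·(-3) + (-0.6489)·3 + (-0.4867)·0 = -1.7844.
u_2 = w_2 + 1.7844·e_1 = (-3.4211, -3.8684, 1.8421, -0.8684).
‖u_2‖ = 5.5512, so e_2 = (-0.6163, -0.6969, 0.3318, -0.1564).
Qᵀb = (-3.2444, -3.9252).
Back-substitute: x_2 = -3.9252/5.5512 = -0.7071.
x_1 = (-3.2444 + 1.7844·(-0.7071))/6.1644 = -0.7310.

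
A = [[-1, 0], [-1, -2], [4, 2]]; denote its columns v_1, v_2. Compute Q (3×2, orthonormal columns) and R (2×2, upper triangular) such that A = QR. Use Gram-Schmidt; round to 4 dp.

e_1 = v_1/‖v_1‖ = (-1, -1, 4)/4.2426 = (-0.2357, -0.2357, 0.9428).
r_{12} = e_1·v_2 = 2.3570.
u_2 = v_2 − 2.3570·e_1 = (0.5556, -1.4444, -0.2222).
‖u_2‖ = 1.5635, so e_2 = (0.3553, -0.9239, -0.1421).

Q = [[-0.2357, 0.3553], [-0.2357, -0.9239], [0.9428, -0.1421]], R = [[4.2426, 2.3570], [0.0000, 1.5635]]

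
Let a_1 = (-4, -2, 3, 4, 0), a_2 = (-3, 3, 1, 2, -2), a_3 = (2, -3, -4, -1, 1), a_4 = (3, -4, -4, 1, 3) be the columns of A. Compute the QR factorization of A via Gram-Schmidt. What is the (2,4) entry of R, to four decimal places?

a_1 = (-4, -2, 3, 4, 0); ‖a_1‖ = 6.7082, so e_1 = (-0.5963, -0.2981, 0.4472, 0.5963, 0.0000).
e_1·a_2 = (-0.5963)·(-3) + (-0.2981)·3 + 0.4472·1 + 0.5963·2 + 0.0000·(-2) = 2.5342.
u_2 = a_2 − 2.5342·e_1 = (-1.4889, 3.7556, -0.1333, 0.4889, -2.0000).
‖u_2‖ = 4.5363, so e_2 = (-0.3282, 0.8279, -0.0294, 0.1078, -0.4409).
r_{24} = e_2·a_4 = -5.3936.

r_{24} = -5.3936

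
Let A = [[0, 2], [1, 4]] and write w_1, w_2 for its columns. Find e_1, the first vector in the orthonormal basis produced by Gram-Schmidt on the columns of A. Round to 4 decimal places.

e_1 = (0.0000, 1.0000)

w_1 = (0, 1); ‖w_1‖ = 1.0000, so e_1 = (0.0000, 1.0000).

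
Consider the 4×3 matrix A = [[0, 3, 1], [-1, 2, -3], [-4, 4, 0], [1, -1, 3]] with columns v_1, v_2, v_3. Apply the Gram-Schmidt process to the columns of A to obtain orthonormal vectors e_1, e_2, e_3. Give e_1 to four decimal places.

e_1 = v_1/‖v_1‖ = (0, -1, -4, 1)/4.2426 = (0.0000, -0.2357, -0.9428, 0.2357).

e_1 = (0.0000, -0.2357, -0.9428, 0.2357)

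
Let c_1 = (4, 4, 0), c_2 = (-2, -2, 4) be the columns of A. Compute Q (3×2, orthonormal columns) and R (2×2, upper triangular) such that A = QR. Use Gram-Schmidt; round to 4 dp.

Q = [[0.7071, 0.0000], [0.7071, 0.0000], [0.0000, 1.0000]], R = [[5.6569, -2.8284], [0.0000, 4.0000]]

c_1 = (4, 4, 0); ‖c_1‖ = 5.6569, so e_1 = (0.7071, 0.7071, 0.0000).
e_1·c_2 = 0.7071·(-2) + 0.7071·(-2) + 0.0000·4 = -2.8284.
u_2 = c_2 + 2.8284·e_1 = (0.0000, 0.0000, 4.0000).
‖u_2‖ = 4.0000, so e_2 = (0.0000, 0.0000, 1.0000).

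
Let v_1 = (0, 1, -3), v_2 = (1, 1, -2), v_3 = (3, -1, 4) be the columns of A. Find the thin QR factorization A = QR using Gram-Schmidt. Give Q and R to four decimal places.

q_1 = v_1/‖v_1‖ = (0, 1, -3)/3.1623 = (0.0000, 0.3162, -0.9487).
r_{12} = q_1·v_2 = 2.2136.
u_2 = v_2 − 2.2136·q_1 = (1.0000, 0.3000, 0.1000).
‖u_2‖ = 1.0488, so q_2 = (0.9535, 0.2860, 0.0953).
r_{13} = q_1·v_3 = -4.1110; r_{23} = q_2·v_3 = 2.9557.
u_3 = v_3 + 4.1110·q_1 − 2.9557·q_2 = (0.1818, -0.5455, -0.1818).
‖u_3‖ = 0.6030, so q_3 = (0.3015, -0.9045, -0.3015).

Q = [[0.0000, 0.9535, 0.3015], [0.3162, 0.2860, -0.9045], [-0.9487, 0.0953, -0.3015]], R = [[3.1623, 2.2136, -4.1110], [0.0000, 1.0488, 2.9557], [0.0000, 0.0000, 0.6030]]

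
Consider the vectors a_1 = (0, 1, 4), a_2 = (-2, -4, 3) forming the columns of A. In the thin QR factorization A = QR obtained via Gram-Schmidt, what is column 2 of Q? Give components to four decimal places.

e_1 = a_1/‖a_1‖ = (0, 1, 4)/4.1231 = (0.0000, 0.2425, 0.9701).
r_{12} = e_1·a_2 = 1.9403.
u_2 = a_2 − 1.9403·e_1 = (-2.0000, -4.4706, 1.1176).
‖u_2‖ = 5.0235, so e_2 = (-0.3981, -0.8899, 0.2225).

e_2 = (-0.3981, -0.8899, 0.2225)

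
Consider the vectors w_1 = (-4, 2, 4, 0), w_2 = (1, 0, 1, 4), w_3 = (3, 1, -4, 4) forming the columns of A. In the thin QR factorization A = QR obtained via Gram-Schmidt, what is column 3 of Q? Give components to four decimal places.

e_3 = (-0.2206, 0.7465, -0.5938, 0.2036)

e_1 = w_1/‖w_1‖ = (-4, 2, 4, 0)/6.0000 = (-0.6667, 0.3333, 0.6667, 0.0000).
r_{12} = e_1·w_2 = 0.0000.
u_2 = w_2 + 0.0000·e_1 = (1.0000, 0.0000, 1.0000, 4.0000).
‖u_2‖ = 4.2426, so e_2 = (0.2357, 0.0000, 0.2357, 0.9428).
r_{13} = e_1·w_3 = -4.3333; r_{23} = e_2·w_3 = 3.5355.
u_3 = w_3 + 4.3333·e_1 − 3.5355·e_2 = (-0.7222, 2.4444, -1.9444, 0.6667).
‖u_3‖ = 3.2745, so e_3 = (-0.2206, 0.7465, -0.5938, 0.2036).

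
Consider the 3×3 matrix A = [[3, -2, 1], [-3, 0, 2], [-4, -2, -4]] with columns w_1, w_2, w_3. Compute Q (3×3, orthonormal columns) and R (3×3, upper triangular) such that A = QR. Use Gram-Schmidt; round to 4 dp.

w_1 = (3, -3, -4); ‖w_1‖ = 5.8310, so e_1 = (0.5145, -0.5145, -0.6860).
e_1·w_2 = 0.5145·(-2) + (-0.5145)·0 + (-0.6860)·(-2) = 0.3430.
u_2 = w_2 − 0.3430·e_1 = (-2.1765, 0.1765, -1.7647).
‖u_2‖ = 2.8076, so e_2 = (-0.7752, 0.0629, -0.6286).
e_1·w_3 = 0.5145·1 + (-0.5145)·2 + (-0.6860)·(-4) = 2.2295; e_2·w_3 = (-0.7752)·1 + 0.0629·2 + (-0.6286)·(-4) = 1.8647.
u_3 = w_3 − 2.2295·e_1 − 1.8647·e_2 = (1.2985, 3.0299, -1.2985).
‖u_3‖ = 3.5429, so e_3 = (0.3665, 0.8552, -0.3665).

Q = [[0.5145, -0.7752, 0.3665], [-0.5145, 0.0629, 0.8552], [-0.6860, -0.6286, -0.3665]], R = [[5.8310, 0.3430, 2.2295], [0.0000, 2.8076, 1.8647], [0.0000, 0.0000, 3.5429]]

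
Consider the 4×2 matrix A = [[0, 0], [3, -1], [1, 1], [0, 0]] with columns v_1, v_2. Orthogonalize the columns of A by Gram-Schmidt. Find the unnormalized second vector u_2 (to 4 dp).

u_2 = (0.0000, -0.4000, 1.2000, 0.0000)

v_1 = (0, 3, 1, 0); ‖v_1‖ = 3.1623, so q_1 = (0.0000, 0.9487, 0.3162, 0.0000).
q_1·v_2 = 0.0000·0 + 0.9487·(-1) + 0.3162·1 + 0.0000·0 = -0.6325.
u_2 = v_2 + 0.6325·q_1 = (0.0000, -0.4000, 1.2000, 0.0000).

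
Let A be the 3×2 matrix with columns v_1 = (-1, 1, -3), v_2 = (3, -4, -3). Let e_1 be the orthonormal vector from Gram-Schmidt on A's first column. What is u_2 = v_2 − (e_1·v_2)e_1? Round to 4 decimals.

u_2 = (3.1818, -4.1818, -2.4545)

e_1 = v_1/‖v_1‖ = (-1, 1, -3)/3.3166 = (-0.3015, 0.3015, -0.9045).
r_{12} = e_1·v_2 = 0.6030.
u_2 = v_2 − 0.6030·e_1 = (3.1818, -4.1818, -2.4545).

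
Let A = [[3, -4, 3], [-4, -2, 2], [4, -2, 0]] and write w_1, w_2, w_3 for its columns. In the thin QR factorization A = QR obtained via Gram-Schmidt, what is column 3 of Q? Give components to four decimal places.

e_3 = (0.5521, -0.3450, -0.7591)

w_1 = (3, -4, 4); ‖w_1‖ = 6.4031, so e_1 = (0.4685, -0.6247, 0.6247).
e_1·w_2 = 0.4685·(-4) + (-0.6247)·(-2) + 0.6247·(-2) = -1.8741.
u_2 = w_2 + 1.8741·e_1 = (-3.1220, -3.1707, -0.8293).
‖u_2‖ = 4.5263, so e_2 = (-0.6897, -0.7005, -0.1832).
e_1·w_3 = 0.4685·3 + (-0.6247)·2 + 0.6247·0 = 0.1562; e_2·w_3 = (-0.6897)·3 + (-0.7005)·2 + (-0.1832)·0 = -3.4702.
u_3 = w_3 − 0.1562·e_1 + 3.4702·e_2 = (0.5333, -0.3333, -0.7333).
‖u_3‖ = 0.9661, so e_3 = (0.5521, -0.3450, -0.7591).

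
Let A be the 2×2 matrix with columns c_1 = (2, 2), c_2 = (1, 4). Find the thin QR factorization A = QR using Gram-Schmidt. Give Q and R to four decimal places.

Q = [[0.7071, -0.7071], [0.7071, 0.7071]], R = [[2.8284, 3.5355], [0.0000, 2.1213]]

c_1 = (2, 2); ‖c_1‖ = 2.8284, so q_1 = (0.7071, 0.7071).
q_1·c_2 = 0.7071·1 + 0.7071·4 = 3.5355.
u_2 = c_2 − 3.5355·q_1 = (-1.5000, 1.5000).
‖u_2‖ = 2.1213, so q_2 = (-0.7071, 0.7071).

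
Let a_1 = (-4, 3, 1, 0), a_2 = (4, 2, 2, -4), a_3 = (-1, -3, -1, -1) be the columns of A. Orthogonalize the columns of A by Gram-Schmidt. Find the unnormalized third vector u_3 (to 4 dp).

e_1 = a_1/‖a_1‖ = (-4, 3, 1, 0)/5.0990 = (-0.7845, 0.5883, 0.1961, 0.0000).
r_{12} = e_1·a_2 = -1.5689.
u_2 = a_2 + 1.5689·e_1 = (2.7692, 2.9231, 2.3077, -4.0000).
‖u_2‖ = 6.1269, so e_2 = (0.4520, 0.4771, 0.3767, -0.6529).
r_{13} = e_1·a_3 = -1.1767; r_{23} = e_2·a_3 = -1.6070.
u_3 = a_3 + 1.1767·e_1 + 1.6070·e_2 = (-1.1967, -1.5410, -0.1639, -2.0492).

u_3 = (-1.1967, -1.5410, -0.1639, -2.0492)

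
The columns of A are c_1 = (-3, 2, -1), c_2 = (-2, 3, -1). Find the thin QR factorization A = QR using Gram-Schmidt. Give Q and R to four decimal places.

c_1 = (-3, 2, -1); ‖c_1‖ = 3.7417, so e_1 = (-0.8018, 0.5345, -0.2673).
e_1·c_2 = (-0.8018)·(-2) + 0.5345·3 + (-0.2673)·(-1) = 3.4744.
u_2 = c_2 − 3.4744·e_1 = (0.7857, 1.1429, -0.0714).
‖u_2‖ = 1.3887, so e_2 = (0.5658, 0.8230, -0.0514).

Q = [[-0.8018, 0.5658], [0.5345, 0.8230], [-0.2673, -0.0514]], R = [[3.7417, 3.4744], [0.0000, 1.3887]]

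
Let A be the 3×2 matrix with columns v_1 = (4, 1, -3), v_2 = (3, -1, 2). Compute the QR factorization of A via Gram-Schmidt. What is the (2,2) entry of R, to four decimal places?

r_{22} = 3.6109

q_1 = v_1/‖v_1‖ = (4, 1, -3)/5.0990 = (0.7845, 0.1961, -0.5883).
r_{12} = q_1·v_2 = 0.9806.
u_2 = v_2 − 0.9806·q_1 = (2.2308, -1.1923, 2.5769).
r_{22} = ‖u_2‖ = 3.6109.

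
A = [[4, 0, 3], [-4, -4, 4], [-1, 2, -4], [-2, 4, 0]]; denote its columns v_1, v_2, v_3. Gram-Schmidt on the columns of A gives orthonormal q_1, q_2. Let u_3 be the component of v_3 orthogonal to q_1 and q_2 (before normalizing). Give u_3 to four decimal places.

u_3 = (2.5556, 1.7037, -2.5185, 2.9630)

q_1 = v_1/‖v_1‖ = (4, -4, -1, -2)/6.0828 = (0.6576, -0.6576, -0.1644, -0.3288).
r_{12} = q_1·v_2 = 0.9864.
u_2 = v_2 − 0.9864·q_1 = (-0.6486, -3.3514, 2.1622, 4.3243).
‖u_2‖ = 5.9184, so q_2 = (-0.1096, -0.5663, 0.3653, 0.7307).
r_{13} = q_1·v_3 = 0.0000; r_{23} = q_2·v_3 = -4.0552.
u_3 = v_3 + 0.0000·q_1 + 4.0552·q_2 = (2.5556, 1.7037, -2.5185, 2.9630).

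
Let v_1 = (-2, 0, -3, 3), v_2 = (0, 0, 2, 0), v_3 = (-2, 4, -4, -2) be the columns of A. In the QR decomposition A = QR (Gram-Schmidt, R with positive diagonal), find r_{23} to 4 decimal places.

v_1 = (-2, 0, -3, 3); ‖v_1‖ = 4.6904, so e_1 = (-0.4264, 0.0000, -0.6396, 0.6396).
e_1·v_2 = (-0.4264)·0 + 0.0000·0 + (-0.6396)·2 + 0.6396·0 = -1.2792.
u_2 = v_2 + 1.2792·e_1 = (-0.5455, 0.0000, 1.1818, 0.8182).
‖u_2‖ = 1.5374, so e_2 = (-0.3548, 0.0000, 0.7687, 0.5322).
r_{23} = e_2·v_3 = -3.4296.

r_{23} = -3.4296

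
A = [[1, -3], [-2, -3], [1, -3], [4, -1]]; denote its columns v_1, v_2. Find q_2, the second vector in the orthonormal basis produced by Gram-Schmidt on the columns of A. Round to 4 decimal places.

v_1 = (1, -2, 1, 4); ‖v_1‖ = 4.6904, so q_1 = (0.2132, -0.4264, 0.2132, 0.8528).
q_1·v_2 = 0.2132·(-3) + (-0.4264)·(-3) + 0.2132·(-3) + 0.8528·(-1) = -0.8528.
u_2 = v_2 + 0.8528·q_1 = (-2.8182, -3.3636, -2.8182, -0.2727).
‖u_2‖ = 5.2223, so q_2 = (-0.5396, -0.6441, -0.5396, -0.0522).

q_2 = (-0.5396, -0.6441, -0.5396, -0.0522)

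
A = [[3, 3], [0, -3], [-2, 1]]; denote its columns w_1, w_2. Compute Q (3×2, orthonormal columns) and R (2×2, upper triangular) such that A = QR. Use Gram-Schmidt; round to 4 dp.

w_1 = (3, 0, -2); ‖w_1‖ = 3.6056, so q_1 = (0.8321, 0.0000, -0.5547).
q_1·w_2 = 0.8321·3 + 0.0000·(-3) + (-0.5547)·1 = 1.9415.
u_2 = w_2 − 1.9415·q_1 = (1.3846, -3.0000, 2.0769).
‖u_2‖ = 3.9027, so q_2 = (0.3548, -0.7687, 0.5322).

Q = [[0.8321, 0.3548], [0.0000, -0.7687], [-0.5547, 0.5322]], R = [[3.6056, 1.9415], [0.0000, 3.9027]]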